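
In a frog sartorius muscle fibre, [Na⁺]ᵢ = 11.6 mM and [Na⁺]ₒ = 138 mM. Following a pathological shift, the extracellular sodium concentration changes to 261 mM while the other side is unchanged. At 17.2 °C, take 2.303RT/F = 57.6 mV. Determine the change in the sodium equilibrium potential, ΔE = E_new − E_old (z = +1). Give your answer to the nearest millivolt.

16 mV

E_old = (57.6/1)·log₁₀(138/11.6) = 61.94 mV
E_new = (57.6/1)·log₁₀(261/11.6) = 77.89 mV
ΔE = 77.89 − (61.94) = 15.94 mV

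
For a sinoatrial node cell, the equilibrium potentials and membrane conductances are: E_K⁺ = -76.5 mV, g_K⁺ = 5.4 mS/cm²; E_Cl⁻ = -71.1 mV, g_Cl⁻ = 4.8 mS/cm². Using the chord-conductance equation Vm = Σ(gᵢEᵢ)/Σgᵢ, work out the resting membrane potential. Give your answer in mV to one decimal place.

-74.0 mV

Σ gᵢEᵢ = 5.4·(-76.5) + 4.8·(-71.1) = -754.38
Σ gᵢ = 5.4 + 4.8 = 10.2
Vm = -754.38 / 10.2 = -73.96 mV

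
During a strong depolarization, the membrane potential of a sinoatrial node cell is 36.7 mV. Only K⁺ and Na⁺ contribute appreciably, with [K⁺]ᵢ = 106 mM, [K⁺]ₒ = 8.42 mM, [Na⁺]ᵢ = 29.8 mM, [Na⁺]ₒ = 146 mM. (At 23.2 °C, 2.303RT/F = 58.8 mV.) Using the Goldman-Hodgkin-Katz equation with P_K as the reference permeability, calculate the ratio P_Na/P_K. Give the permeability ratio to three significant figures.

Let α = P_Na/P_K. GHK: Vm = 58.8·log₁₀[(Kₒ + α·Naₒ)/(Kᵢ + α·Naᵢ)].
10^(Vm/58.8) = 10^(36.7/58.8) = 4.2087
So 4.2087·(Kᵢ + α·Naᵢ) = Kₒ + α·Naₒ → α = (4.2087·106.0 − 8.42) / (146.0 − 4.2087·29.8)
α = (446.1 − 8.42) / (146.0 − 125.4) = 437.7/20.58 = 21.27

21.3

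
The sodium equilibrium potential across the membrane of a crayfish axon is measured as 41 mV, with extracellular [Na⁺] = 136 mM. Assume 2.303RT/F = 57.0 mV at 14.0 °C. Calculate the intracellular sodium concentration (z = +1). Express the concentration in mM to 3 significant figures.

Nernst: E = (57.0/1) · log₁₀([out]/[in]), so log₁₀([out]/[in]) = 41.0 × 1 / 57.0 = 0.7193.
[out]/[in] = 10^(0.7193) = 5.24.
[in] = 136 / 5.24 = 25.96 mM.

26.0 mM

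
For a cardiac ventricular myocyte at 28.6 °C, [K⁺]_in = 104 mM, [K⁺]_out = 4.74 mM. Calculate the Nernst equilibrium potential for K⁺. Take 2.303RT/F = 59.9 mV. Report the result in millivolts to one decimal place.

-80.3 mV

E = (59.9/z) · log₁₀([K⁺]_out/[K⁺]_in) with z = +1.
= (59.9/1) · log₁₀(4.74/104) = 59.90 · log₁₀(0.04558)
= 59.90 · (-1.3413) = -80.34 mV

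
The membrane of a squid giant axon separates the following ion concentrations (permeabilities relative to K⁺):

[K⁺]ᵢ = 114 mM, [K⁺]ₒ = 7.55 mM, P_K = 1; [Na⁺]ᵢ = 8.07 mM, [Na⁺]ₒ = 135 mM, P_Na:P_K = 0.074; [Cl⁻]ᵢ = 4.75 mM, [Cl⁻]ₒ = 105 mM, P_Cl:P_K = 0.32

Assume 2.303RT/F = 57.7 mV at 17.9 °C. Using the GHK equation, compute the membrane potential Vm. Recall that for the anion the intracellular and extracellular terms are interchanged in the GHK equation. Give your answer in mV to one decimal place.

-51.4 mV

Vm = 57.7 · log₁₀[(Σ P·[cation]ₒ + Σ P·[anion]ᵢ) / (Σ P·[cation]ᵢ + Σ P·[anion]ₒ)]
Numerator = 1×7.55 + 0.074×135 + 0.32×4.75 = 19.06
Denominator = 1×114 + 0.074×8.07 + 0.32×105 = 148.2
Vm = 57.7 · log₁₀(0.12861) = 57.7 × (-0.8907) = -51.39 mV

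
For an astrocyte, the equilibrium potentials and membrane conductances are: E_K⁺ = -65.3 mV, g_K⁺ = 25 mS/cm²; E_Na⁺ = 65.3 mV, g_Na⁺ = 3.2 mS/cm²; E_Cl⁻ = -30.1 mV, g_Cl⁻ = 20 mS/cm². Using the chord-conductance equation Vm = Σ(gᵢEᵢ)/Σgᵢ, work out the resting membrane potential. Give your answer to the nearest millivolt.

-42 mV

Σ gᵢEᵢ = 25·(-65.3) + 3.2·(65.3) + 20·(-30.1) = -2025.54
Σ gᵢ = 25 + 3.2 + 20 = 48.2
Vm = -2025.54 / 48.2 = -42.02 mV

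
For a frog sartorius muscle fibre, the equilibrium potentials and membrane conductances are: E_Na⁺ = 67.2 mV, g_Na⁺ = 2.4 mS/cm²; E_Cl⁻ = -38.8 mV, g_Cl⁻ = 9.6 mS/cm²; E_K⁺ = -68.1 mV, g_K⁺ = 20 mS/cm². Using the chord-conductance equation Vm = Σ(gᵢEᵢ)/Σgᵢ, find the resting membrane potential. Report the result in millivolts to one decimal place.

-49.2 mV

Σ gᵢEᵢ = 2.4·(67.2) + 9.6·(-38.8) + 20·(-68.1) = -1573.20
Σ gᵢ = 2.4 + 9.6 + 20 = 32
Vm = -1573.20 / 32 = -49.16 mV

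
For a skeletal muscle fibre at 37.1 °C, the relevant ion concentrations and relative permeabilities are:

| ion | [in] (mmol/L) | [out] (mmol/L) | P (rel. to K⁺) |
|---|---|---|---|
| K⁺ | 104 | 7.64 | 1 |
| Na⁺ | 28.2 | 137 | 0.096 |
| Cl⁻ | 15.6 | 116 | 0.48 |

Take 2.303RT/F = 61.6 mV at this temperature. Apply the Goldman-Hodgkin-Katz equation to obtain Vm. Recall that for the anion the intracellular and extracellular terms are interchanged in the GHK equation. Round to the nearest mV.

-47 mV

Vm = 61.6 · log₁₀[(Σ P·[cation]ₒ + Σ P·[anion]ᵢ) / (Σ P·[cation]ᵢ + Σ P·[anion]ₒ)]
Numerator = 1×7.64 + 0.096×137 + 0.48×15.6 = 28.28
Denominator = 1×104 + 0.096×28.2 + 0.48×116 = 162.4
Vm = 61.6 · log₁₀(0.17415) = 61.6 × (-0.7591) = -46.76 mV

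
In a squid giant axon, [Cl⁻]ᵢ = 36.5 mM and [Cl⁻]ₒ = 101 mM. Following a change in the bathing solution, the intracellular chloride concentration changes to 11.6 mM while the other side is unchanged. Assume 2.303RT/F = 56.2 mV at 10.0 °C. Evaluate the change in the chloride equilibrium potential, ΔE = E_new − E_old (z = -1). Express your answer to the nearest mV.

-28 mV

E_old = (56.2/-1)·log₁₀(101/36.5) = -24.84 mV
E_new = (56.2/-1)·log₁₀(101/11.6) = -52.82 mV
ΔE = -52.82 − (-24.84) = -27.98 mV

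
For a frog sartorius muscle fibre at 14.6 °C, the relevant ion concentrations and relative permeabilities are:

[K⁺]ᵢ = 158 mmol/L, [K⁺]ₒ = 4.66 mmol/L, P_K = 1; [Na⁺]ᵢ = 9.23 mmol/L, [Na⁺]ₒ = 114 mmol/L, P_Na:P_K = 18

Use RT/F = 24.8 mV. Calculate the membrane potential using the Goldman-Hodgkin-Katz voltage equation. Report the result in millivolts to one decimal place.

45.8 mV

Vm = 24.8 · ln[(Σ P·[cation]ₒ + Σ P·[anion]ᵢ) / (Σ P·[cation]ᵢ + Σ P·[anion]ₒ)]
Numerator = 1×4.66 + 18×114 = 2057
Denominator = 1×158 + 18×9.23 = 324.1
Vm = 24.8 · ln(6.345) = 24.8 × (1.8477) = 45.82 mV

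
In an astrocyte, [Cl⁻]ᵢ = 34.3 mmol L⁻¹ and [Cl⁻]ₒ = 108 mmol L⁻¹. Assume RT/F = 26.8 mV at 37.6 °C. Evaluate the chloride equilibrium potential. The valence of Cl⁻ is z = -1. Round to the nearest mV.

E = (26.8/z) · ln([Cl⁻]_out/[Cl⁻]_in) with z = -1.
For an anion, dividing by z = -1 reverses the sign.
= (26.8/-1) · ln(108/34.3) = -26.80 · ln(3.149)
= -26.80 · (1.1470) = -30.74 mV

-31 mV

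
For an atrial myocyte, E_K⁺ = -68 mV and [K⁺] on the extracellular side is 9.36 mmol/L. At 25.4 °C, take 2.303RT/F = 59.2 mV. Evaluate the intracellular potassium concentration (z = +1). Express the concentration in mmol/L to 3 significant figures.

132 mmol/L

Nernst: E = (59.2/1) · log₁₀([out]/[in]), so log₁₀([out]/[in]) = -68.0 × 1 / 59.2 = -1.1486.
[out]/[in] = 10^(-1.1486) = 0.07102.
[in] = 9.36 / 0.07102 = 131.8 mmol/L.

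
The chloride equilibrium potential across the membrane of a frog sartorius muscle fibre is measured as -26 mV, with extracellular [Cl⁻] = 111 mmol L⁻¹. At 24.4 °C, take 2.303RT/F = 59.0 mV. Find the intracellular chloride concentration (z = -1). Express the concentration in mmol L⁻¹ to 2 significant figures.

Nernst: E = (59.0/-1) · log₁₀([out]/[in]), so log₁₀([out]/[in]) = -26.0 × -1 / 59.0 = 0.4407.
[out]/[in] = 10^(0.4407) = 2.759.
[in] = 111 / 2.759 = 40.24 mmol L⁻¹.

40 mmol L⁻¹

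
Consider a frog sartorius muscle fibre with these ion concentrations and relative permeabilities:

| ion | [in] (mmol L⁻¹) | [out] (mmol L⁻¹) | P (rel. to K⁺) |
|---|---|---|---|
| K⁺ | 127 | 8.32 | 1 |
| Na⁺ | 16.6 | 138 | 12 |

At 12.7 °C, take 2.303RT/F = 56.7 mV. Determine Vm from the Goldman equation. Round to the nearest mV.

Vm = 56.7 · log₁₀[(Σ P·[cation]ₒ + Σ P·[anion]ᵢ) / (Σ P·[cation]ᵢ + Σ P·[anion]ₒ)]
Numerator = 1×8.32 + 12×138 = 1664
Denominator = 1×127 + 12×16.6 = 326.2
Vm = 56.7 · log₁₀(5.1021) = 56.7 × (0.7078) = 40.13 mV

40 mV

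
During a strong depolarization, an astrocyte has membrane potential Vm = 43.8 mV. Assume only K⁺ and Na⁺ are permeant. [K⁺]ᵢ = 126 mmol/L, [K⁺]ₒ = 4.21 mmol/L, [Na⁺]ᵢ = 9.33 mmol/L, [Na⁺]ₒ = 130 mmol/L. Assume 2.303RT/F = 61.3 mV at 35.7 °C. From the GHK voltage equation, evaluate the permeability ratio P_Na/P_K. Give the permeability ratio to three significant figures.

Let α = P_Na/P_K. GHK: Vm = 61.3·log₁₀[(Kₒ + α·Naₒ)/(Kᵢ + α·Naᵢ)].
10^(Vm/61.3) = 10^(43.8/61.3) = 5.1823
So 5.1823·(Kᵢ + α·Naᵢ) = Kₒ + α·Naₒ → α = (5.1823·126.0 − 4.21) / (130.0 − 5.1823·9.33)
α = (653 − 4.21) / (130.0 − 48.35) = 648.8/81.65 = 7.946

7.95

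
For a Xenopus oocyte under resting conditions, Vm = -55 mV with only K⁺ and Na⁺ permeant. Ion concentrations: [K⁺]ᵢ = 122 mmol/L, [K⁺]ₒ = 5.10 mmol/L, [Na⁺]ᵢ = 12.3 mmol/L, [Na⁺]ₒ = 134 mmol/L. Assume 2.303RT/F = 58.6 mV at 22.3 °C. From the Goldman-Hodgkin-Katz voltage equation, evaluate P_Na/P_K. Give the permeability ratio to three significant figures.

0.0675

Let α = P_Na/P_K. GHK: Vm = 58.6·log₁₀[(Kₒ + α·Naₒ)/(Kᵢ + α·Naᵢ)].
10^(Vm/58.6) = 10^(-55.0/58.6) = 0.11519
So 0.11519·(Kᵢ + α·Naᵢ) = Kₒ + α·Naₒ → α = (0.11519·122.0 − 5.1) / (134.0 − 0.11519·12.3)
α = (14.05 − 5.1) / (134.0 − 1.417) = 8.954/132.6 = 0.06753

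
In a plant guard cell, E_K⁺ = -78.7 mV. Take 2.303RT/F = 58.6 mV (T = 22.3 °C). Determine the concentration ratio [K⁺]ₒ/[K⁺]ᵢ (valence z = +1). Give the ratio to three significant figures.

log₁₀([out]/[in]) = E·z/(58.6) = -78.7 × 1 / 58.6 = -1.3430
[out]/[in] = 10^(-1.3430) = 0.04539

0.0454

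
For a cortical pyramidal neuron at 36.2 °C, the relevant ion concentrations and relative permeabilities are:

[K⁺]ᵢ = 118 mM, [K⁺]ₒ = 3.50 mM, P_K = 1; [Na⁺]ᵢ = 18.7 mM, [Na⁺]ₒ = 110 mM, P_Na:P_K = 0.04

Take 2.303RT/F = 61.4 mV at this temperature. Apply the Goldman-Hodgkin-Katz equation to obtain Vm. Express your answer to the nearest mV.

-72 mV

Vm = 61.4 · log₁₀[(Σ P·[cation]ₒ + Σ P·[anion]ᵢ) / (Σ P·[cation]ᵢ + Σ P·[anion]ₒ)]
Numerator = 1×3.50 + 0.04×110 = 7.9
Denominator = 1×118 + 0.04×18.7 = 118.7
Vm = 61.4 · log₁₀(0.066527) = 61.4 × (-1.1770) = -72.27 mV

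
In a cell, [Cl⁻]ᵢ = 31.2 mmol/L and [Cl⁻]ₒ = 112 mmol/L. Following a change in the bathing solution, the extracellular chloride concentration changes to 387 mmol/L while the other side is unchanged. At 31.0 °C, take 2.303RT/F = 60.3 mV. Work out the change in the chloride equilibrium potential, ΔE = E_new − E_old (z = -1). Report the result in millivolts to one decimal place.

-32.5 mV

E_old = (60.3/-1)·log₁₀(112/31.2) = -33.47 mV
E_new = (60.3/-1)·log₁₀(387/31.2) = -65.94 mV
ΔE = -65.94 − (-33.47) = -32.47 mV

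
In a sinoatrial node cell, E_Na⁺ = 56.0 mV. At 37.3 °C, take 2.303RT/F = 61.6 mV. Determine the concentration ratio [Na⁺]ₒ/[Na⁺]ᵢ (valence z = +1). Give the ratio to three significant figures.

log₁₀([out]/[in]) = E·z/(61.6) = 56.0 × 1 / 61.6 = 0.9091
[out]/[in] = 10^(0.9091) = 8.111

8.11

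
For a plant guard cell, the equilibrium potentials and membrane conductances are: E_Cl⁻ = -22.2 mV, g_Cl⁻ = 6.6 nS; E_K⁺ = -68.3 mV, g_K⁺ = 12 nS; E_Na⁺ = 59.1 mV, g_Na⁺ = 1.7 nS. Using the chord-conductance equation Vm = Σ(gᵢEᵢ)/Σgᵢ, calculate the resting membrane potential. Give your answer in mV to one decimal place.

-42.6 mV

Σ gᵢEᵢ = 6.6·(-22.2) + 12·(-68.3) + 1.7·(59.1) = -865.65
Σ gᵢ = 6.6 + 12 + 1.7 = 20.3
Vm = -865.65 / 20.3 = -42.64 mV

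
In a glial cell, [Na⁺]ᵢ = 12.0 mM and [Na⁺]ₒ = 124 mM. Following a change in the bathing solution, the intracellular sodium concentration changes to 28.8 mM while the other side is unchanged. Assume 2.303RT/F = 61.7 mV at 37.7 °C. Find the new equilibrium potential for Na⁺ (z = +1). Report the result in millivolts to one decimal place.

39.1 mV

After the shift: [Na⁺]_out = 124, [Na⁺]_in = 28.8 mM.
E_new = (61.7/1)·log₁₀(124/28.8) = 61.70 · (0.6340) = 39.12 mV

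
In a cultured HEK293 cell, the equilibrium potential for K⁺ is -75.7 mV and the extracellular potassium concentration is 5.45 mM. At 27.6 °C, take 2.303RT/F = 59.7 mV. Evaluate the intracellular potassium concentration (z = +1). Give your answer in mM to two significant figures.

100 mM

Nernst: E = (59.7/1) · log₁₀([out]/[in]), so log₁₀([out]/[in]) = -75.7 × 1 / 59.7 = -1.2680.
[out]/[in] = 10^(-1.2680) = 0.05395.
[in] = 5.45 / 0.05395 = 101 mM.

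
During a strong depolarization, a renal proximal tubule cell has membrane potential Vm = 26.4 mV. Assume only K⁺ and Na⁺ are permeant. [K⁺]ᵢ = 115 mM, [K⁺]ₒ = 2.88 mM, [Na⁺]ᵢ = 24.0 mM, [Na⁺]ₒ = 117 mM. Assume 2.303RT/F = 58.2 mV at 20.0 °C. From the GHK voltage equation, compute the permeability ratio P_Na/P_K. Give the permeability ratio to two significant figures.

6.6

Let α = P_Na/P_K. GHK: Vm = 58.2·log₁₀[(Kₒ + α·Naₒ)/(Kᵢ + α·Naᵢ)].
10^(Vm/58.2) = 10^(26.4/58.2) = 2.8419
So 2.8419·(Kᵢ + α·Naᵢ) = Kₒ + α·Naₒ → α = (2.8419·115.0 − 2.88) / (117.0 − 2.8419·24.0)
α = (326.8 − 2.88) / (117.0 − 68.21) = 323.9/48.79 = 6.639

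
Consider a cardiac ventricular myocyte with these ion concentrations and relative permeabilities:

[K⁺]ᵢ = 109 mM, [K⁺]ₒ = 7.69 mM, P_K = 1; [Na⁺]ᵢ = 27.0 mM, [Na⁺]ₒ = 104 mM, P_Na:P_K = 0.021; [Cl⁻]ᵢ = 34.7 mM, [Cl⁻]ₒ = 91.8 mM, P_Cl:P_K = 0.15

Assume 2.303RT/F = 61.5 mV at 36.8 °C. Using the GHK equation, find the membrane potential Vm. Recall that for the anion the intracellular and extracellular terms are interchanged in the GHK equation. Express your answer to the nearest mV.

-56 mV

Vm = 61.5 · log₁₀[(Σ P·[cation]ₒ + Σ P·[anion]ᵢ) / (Σ P·[cation]ᵢ + Σ P·[anion]ₒ)]
Numerator = 1×7.69 + 0.021×104 + 0.15×34.7 = 15.08
Denominator = 1×109 + 0.021×27.0 + 0.15×91.8 = 123.3
Vm = 61.5 · log₁₀(0.12226) = 61.5 × (-0.9127) = -56.13 mV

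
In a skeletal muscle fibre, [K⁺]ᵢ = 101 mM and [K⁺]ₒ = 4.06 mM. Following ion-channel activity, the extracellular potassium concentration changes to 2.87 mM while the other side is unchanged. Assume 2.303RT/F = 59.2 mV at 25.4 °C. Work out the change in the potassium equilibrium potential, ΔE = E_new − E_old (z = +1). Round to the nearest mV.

E_old = (59.2/1)·log₁₀(4.06/101) = -82.63 mV
E_new = (59.2/1)·log₁₀(2.87/101) = -91.55 mV
ΔE = -91.55 − (-82.63) = -8.92 mV

-9 mV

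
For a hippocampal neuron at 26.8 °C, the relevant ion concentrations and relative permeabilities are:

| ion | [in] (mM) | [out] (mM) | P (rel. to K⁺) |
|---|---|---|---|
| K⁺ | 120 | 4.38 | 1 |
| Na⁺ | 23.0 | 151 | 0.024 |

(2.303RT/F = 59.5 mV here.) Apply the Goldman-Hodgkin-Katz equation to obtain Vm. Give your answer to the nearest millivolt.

-70 mV

Vm = 59.5 · log₁₀[(Σ P·[cation]ₒ + Σ P·[anion]ᵢ) / (Σ P·[cation]ᵢ + Σ P·[anion]ₒ)]
Numerator = 1×4.38 + 0.024×151 = 8.004
Denominator = 1×120 + 0.024×23.0 = 120.6
Vm = 59.5 · log₁₀(0.066395) = 59.5 × (-1.1779) = -70.08 mV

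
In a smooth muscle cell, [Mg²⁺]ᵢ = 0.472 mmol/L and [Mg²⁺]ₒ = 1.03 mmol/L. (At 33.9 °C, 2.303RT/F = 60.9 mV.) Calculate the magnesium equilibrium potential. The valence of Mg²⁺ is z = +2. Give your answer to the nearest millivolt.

10 mV

E = (60.9/z) · log₁₀([Mg²⁺]_out/[Mg²⁺]_in) with z = +2.
= (60.9/2) · log₁₀(1.03/0.472) = 30.45 · log₁₀(2.182)
= 30.45 · (0.3389) = 10.32 mV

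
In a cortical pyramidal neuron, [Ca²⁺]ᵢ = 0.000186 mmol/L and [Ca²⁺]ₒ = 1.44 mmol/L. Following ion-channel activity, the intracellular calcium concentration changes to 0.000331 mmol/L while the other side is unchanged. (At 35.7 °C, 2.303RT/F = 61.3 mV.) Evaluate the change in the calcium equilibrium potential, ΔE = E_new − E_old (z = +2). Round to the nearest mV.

-8 mV

E_old = (61.3/2)·log₁₀(1.44/0.000186) = 119.19 mV
E_new = (61.3/2)·log₁₀(1.44/0.000331) = 111.52 mV
ΔE = 111.52 − (119.19) = -7.67 mV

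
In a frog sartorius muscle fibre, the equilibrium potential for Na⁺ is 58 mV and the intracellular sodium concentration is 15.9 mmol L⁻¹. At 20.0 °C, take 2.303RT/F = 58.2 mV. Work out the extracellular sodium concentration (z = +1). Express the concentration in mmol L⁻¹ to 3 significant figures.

Nernst: E = (58.2/1) · log₁₀([out]/[in]), so log₁₀([out]/[in]) = 58.0 × 1 / 58.2 = 0.9966.
[out]/[in] = 10^(0.9966) = 9.921.
[out] = 9.921 × 15.9 = 157.7 mmol L⁻¹.

158 mmol L⁻¹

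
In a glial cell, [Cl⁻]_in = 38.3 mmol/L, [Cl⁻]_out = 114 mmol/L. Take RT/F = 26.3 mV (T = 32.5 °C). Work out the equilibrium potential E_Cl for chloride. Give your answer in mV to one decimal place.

E = (26.3/z) · ln([Cl⁻]_out/[Cl⁻]_in) with z = -1.
For an anion, dividing by z = -1 reverses the sign.
= (26.3/-1) · ln(114/38.3) = -26.30 · ln(2.977)
= -26.30 · (1.0907) = -28.69 mV

-28.7 mV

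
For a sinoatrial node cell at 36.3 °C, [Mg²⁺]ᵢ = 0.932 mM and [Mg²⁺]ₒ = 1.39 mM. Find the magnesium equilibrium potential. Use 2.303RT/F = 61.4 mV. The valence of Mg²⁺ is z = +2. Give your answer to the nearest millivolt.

E = (61.4/z) · log₁₀([Mg²⁺]_out/[Mg²⁺]_in) with z = +2.
= (61.4/2) · log₁₀(1.39/0.932) = 30.70 · log₁₀(1.491)
= 30.70 · (0.1736) = 5.33 mV

5 mV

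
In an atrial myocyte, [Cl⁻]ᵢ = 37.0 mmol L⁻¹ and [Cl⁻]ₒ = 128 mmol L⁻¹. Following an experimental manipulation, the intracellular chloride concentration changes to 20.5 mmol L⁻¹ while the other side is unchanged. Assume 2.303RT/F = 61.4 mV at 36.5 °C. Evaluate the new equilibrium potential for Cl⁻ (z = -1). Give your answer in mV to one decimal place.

-48.8 mV

After the shift: [Cl⁻]_out = 128, [Cl⁻]_in = 20.5 mmol L⁻¹.
E_new = (61.4/-1)·log₁₀(128/20.5) = -61.40 · (0.7955) = -48.84 mV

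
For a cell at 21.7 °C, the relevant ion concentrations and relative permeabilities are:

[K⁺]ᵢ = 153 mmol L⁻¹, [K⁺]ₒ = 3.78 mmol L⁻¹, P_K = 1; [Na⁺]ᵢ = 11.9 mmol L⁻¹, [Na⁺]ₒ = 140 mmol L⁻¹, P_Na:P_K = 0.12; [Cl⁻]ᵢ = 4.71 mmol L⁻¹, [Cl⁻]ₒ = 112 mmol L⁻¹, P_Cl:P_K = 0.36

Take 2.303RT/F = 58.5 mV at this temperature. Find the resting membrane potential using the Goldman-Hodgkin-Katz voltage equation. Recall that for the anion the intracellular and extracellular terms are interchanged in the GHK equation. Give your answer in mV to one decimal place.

-55.1 mV

Vm = 58.5 · log₁₀[(Σ P·[cation]ₒ + Σ P·[anion]ᵢ) / (Σ P·[cation]ᵢ + Σ P·[anion]ₒ)]
Numerator = 1×3.78 + 0.12×140 + 0.36×4.71 = 22.28
Denominator = 1×153 + 0.12×11.9 + 0.36×112 = 194.7
Vm = 58.5 · log₁₀(0.11438) = 58.5 × (-0.9416) = -55.09 mV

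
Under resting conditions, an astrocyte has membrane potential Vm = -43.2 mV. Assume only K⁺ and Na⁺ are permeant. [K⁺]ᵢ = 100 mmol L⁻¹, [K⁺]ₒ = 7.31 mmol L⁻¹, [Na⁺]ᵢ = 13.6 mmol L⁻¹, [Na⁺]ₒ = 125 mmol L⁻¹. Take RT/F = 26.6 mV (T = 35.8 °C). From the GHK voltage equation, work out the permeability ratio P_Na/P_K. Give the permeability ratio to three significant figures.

Let α = P_Na/P_K. GHK: Vm = 26.6·ln[(Kₒ + α·Naₒ)/(Kᵢ + α·Naᵢ)].
e^(Vm/26.6) = e^(-43.2/26.6) = 0.1971
So 0.1971·(Kᵢ + α·Naᵢ) = Kₒ + α·Naₒ → α = (0.1971·100.0 − 7.31) / (125.0 − 0.1971·13.6)
α = (19.71 − 7.31) / (125.0 − 2.681) = 12.4/122.3 = 0.1014

0.101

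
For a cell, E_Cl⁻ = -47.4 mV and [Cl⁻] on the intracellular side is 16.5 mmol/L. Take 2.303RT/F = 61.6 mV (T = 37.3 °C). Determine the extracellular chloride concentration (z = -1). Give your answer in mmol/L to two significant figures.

97 mmol/L

Nernst: E = (61.6/-1) · log₁₀([out]/[in]), so log₁₀([out]/[in]) = -47.4 × -1 / 61.6 = 0.7695.
[out]/[in] = 10^(0.7695) = 5.881.
[out] = 5.881 × 16.5 = 97.04 mmol/L.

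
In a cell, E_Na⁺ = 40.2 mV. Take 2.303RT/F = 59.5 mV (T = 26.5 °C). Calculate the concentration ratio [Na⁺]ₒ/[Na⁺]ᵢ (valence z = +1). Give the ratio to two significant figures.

log₁₀([out]/[in]) = E·z/(59.5) = 40.2 × 1 / 59.5 = 0.6756
[out]/[in] = 10^(0.6756) = 4.738

4.7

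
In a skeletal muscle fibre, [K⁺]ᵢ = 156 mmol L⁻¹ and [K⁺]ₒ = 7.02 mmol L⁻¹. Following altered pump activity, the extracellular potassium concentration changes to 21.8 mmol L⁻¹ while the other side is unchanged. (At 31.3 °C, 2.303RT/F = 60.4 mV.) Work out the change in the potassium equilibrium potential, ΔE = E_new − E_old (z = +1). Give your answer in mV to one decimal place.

E_old = (60.4/1)·log₁₀(7.02/156) = -81.35 mV
E_new = (60.4/1)·log₁₀(21.8/156) = -51.62 mV
ΔE = -51.62 − (-81.35) = 29.72 mV

29.7 mV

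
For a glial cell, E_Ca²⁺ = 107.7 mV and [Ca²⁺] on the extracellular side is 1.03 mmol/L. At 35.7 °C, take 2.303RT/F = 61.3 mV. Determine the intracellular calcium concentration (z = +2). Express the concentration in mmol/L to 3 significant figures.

0.000315 mmol/L

Nernst: E = (61.3/2) · log₁₀([out]/[in]), so log₁₀([out]/[in]) = 107.7 × 2 / 61.3 = 3.5139.
[out]/[in] = 10^(3.5139) = 3265.
[in] = 1.03 / 3265 = 0.0003155 mmol/L.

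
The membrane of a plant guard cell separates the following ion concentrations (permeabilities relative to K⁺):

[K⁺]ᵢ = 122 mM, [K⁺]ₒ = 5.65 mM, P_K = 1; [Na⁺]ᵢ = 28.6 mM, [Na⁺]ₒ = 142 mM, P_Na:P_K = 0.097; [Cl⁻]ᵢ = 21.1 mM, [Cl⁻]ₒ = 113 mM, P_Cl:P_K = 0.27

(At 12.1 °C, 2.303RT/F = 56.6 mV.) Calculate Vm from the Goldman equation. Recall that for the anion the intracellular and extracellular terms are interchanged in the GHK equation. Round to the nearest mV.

-45 mV

Vm = 56.6 · log₁₀[(Σ P·[cation]ₒ + Σ P·[anion]ᵢ) / (Σ P·[cation]ᵢ + Σ P·[anion]ₒ)]
Numerator = 1×5.65 + 0.097×142 + 0.27×21.1 = 25.12
Denominator = 1×122 + 0.097×28.6 + 0.27×113 = 155.3
Vm = 56.6 · log₁₀(0.16177) = 56.6 × (-0.7911) = -44.78 mV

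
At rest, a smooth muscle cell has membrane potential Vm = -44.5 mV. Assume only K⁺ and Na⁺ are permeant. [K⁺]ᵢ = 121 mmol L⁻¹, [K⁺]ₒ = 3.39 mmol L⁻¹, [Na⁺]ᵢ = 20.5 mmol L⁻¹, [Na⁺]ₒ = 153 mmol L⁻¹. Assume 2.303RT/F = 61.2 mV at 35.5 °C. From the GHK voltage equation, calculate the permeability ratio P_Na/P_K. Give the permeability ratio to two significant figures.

Let α = P_Na/P_K. GHK: Vm = 61.2·log₁₀[(Kₒ + α·Naₒ)/(Kᵢ + α·Naᵢ)].
10^(Vm/61.2) = 10^(-44.5/61.2) = 0.18745
So 0.18745·(Kᵢ + α·Naᵢ) = Kₒ + α·Naₒ → α = (0.18745·121.0 − 3.39) / (153.0 − 0.18745·20.5)
α = (22.68 − 3.39) / (153.0 − 3.843) = 19.29/149.2 = 0.1293

0.13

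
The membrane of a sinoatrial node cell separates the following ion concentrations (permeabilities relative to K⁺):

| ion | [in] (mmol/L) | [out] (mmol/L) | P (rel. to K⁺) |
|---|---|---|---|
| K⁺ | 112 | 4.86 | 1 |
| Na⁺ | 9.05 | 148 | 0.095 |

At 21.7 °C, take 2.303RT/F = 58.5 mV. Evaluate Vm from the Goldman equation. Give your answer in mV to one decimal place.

Vm = 58.5 · log₁₀[(Σ P·[cation]ₒ + Σ P·[anion]ᵢ) / (Σ P·[cation]ᵢ + Σ P·[anion]ₒ)]
Numerator = 1×4.86 + 0.095×148 = 18.92
Denominator = 1×112 + 0.095×9.05 = 112.9
Vm = 58.5 · log₁₀(0.16764) = 58.5 × (-0.7756) = -45.37 mV

-45.4 mV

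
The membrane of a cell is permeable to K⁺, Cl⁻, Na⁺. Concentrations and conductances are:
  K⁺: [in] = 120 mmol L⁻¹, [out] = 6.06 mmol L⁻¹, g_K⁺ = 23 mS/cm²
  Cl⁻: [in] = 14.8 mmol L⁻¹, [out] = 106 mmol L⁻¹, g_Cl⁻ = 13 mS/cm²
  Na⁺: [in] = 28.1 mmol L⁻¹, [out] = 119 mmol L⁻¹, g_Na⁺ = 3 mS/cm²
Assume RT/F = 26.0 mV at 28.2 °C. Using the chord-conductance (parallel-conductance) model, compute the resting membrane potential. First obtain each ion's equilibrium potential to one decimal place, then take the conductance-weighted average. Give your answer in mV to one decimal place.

E_K⁺ = (26.0/1)·ln(6.06/120) = -77.6 mV
E_Cl⁻ = (26.0/-1)·ln(106/14.8) = -51.2 mV
E_Na⁺ = (26.0/1)·ln(119/28.1) = 37.5 mV
Vm = (Σ gᵢEᵢ)/(Σ gᵢ) = (23·-77.6 + 13·-51.2 + 3·37.5) / (23 + 13 + 3)
= -2337.90 / 39 = -59.95 mV

-59.9 mV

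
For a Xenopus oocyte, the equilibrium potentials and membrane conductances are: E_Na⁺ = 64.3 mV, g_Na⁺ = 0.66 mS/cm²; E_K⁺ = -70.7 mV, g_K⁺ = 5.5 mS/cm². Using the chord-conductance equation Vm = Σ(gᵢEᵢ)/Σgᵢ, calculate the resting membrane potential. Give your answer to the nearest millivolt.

-56 mV

Σ gᵢEᵢ = 0.66·(64.3) + 5.5·(-70.7) = -346.41
Σ gᵢ = 0.66 + 5.5 = 6.16
Vm = -346.41 / 6.16 = -56.24 mV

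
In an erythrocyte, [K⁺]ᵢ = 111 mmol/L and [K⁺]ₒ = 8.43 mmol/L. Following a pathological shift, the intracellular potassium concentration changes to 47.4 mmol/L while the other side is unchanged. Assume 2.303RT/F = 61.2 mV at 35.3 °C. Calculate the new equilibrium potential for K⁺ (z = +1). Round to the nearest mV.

After the shift: [K⁺]_out = 8.43, [K⁺]_in = 47.4 mmol/L.
E_new = (61.2/1)·log₁₀(8.43/47.4) = 61.20 · (-0.7500) = -45.90 mV

-46 mV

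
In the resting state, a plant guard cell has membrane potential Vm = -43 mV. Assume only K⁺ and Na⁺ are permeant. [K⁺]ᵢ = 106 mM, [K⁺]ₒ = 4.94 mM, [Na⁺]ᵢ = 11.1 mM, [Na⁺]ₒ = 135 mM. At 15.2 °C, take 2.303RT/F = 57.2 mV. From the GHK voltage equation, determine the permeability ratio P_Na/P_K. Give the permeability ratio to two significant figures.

0.10

Let α = P_Na/P_K. GHK: Vm = 57.2·log₁₀[(Kₒ + α·Naₒ)/(Kᵢ + α·Naᵢ)].
10^(Vm/57.2) = 10^(-43.0/57.2) = 0.17711
So 0.17711·(Kᵢ + α·Naᵢ) = Kₒ + α·Naₒ → α = (0.17711·106.0 − 4.94) / (135.0 − 0.17711·11.1)
α = (18.77 − 4.94) / (135.0 − 1.966) = 13.83/133 = 0.104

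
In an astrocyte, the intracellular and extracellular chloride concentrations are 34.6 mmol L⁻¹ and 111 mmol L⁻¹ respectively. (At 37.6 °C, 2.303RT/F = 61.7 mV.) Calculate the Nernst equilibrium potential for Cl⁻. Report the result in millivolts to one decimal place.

-31.2 mV

E = (61.7/z) · log₁₀([Cl⁻]_out/[Cl⁻]_in) with z = -1.
For an anion, dividing by z = -1 reverses the sign.
= (61.7/-1) · log₁₀(111/34.6) = -61.70 · log₁₀(3.208)
= -61.70 · (0.5062) = -31.24 mV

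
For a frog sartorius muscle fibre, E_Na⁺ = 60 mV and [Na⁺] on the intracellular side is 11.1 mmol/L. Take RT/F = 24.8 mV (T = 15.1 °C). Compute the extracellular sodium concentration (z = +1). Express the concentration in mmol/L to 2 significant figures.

Nernst: E = (24.8/1) · ln([out]/[in]), so ln([out]/[in]) = 60.0 × 1 / 24.8 = 2.4194.
[out]/[in] = e^(2.4194) = 11.24.
[out] = 11.24 × 11.1 = 124.7 mmol/L.

120 mmol/L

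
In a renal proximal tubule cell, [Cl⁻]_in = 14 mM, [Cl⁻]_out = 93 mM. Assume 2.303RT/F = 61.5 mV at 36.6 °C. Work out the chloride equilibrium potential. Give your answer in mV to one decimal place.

E = (61.5/z) · log₁₀([Cl⁻]_out/[Cl⁻]_in) with z = -1.
For an anion, dividing by z = -1 reverses the sign.
= (61.5/-1) · log₁₀(93/14) = -61.50 · log₁₀(6.643)
= -61.50 · (0.8224) = -50.57 mV

-50.6 mV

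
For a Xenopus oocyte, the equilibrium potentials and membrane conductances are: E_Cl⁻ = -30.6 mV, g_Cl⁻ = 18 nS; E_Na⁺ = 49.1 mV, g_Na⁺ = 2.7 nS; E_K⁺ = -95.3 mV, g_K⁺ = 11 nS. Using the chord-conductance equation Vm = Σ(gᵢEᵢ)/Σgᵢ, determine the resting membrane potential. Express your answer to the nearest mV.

-46 mV

Σ gᵢEᵢ = 18·(-30.6) + 2.7·(49.1) + 11·(-95.3) = -1466.53
Σ gᵢ = 18 + 2.7 + 11 = 31.7
Vm = -1466.53 / 31.7 = -46.26 mV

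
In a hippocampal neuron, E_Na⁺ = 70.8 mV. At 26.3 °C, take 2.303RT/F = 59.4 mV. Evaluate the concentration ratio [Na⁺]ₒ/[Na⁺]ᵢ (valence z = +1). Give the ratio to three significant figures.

log₁₀([out]/[in]) = E·z/(59.4) = 70.8 × 1 / 59.4 = 1.1919
[out]/[in] = 10^(1.1919) = 15.56

15.6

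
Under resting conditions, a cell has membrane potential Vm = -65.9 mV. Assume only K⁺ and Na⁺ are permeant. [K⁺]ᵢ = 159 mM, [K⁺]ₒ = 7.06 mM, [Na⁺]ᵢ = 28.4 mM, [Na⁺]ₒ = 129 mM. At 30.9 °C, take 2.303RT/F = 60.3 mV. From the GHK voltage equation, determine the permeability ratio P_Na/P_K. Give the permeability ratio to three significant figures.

Let α = P_Na/P_K. GHK: Vm = 60.3·log₁₀[(Kₒ + α·Naₒ)/(Kᵢ + α·Naᵢ)].
10^(Vm/60.3) = 10^(-65.9/60.3) = 0.080748
So 0.080748·(Kᵢ + α·Naᵢ) = Kₒ + α·Naₒ → α = (0.080748·159.0 − 7.06) / (129.0 − 0.080748·28.4)
α = (12.84 − 7.06) / (129.0 − 2.293) = 5.779/126.7 = 0.04561

0.0456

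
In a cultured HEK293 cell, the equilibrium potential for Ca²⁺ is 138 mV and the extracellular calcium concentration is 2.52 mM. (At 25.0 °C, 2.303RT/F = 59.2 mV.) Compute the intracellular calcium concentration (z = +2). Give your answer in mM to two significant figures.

0.000055 mM

Nernst: E = (59.2/2) · log₁₀([out]/[in]), so log₁₀([out]/[in]) = 138.0 × 2 / 59.2 = 4.6622.
[out]/[in] = 10^(4.6622) = 4.594e+04.
[in] = 2.52 / 4.594e+04 = 5.486e-05 mM.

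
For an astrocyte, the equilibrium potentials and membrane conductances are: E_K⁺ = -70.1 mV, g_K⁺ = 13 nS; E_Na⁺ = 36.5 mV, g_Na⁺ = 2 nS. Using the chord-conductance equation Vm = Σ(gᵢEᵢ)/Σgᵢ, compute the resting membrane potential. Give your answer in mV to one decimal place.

Σ gᵢEᵢ = 13·(-70.1) + 2·(36.5) = -838.30
Σ gᵢ = 13 + 2 = 15
Vm = -838.30 / 15 = -55.89 mV

-55.9 mV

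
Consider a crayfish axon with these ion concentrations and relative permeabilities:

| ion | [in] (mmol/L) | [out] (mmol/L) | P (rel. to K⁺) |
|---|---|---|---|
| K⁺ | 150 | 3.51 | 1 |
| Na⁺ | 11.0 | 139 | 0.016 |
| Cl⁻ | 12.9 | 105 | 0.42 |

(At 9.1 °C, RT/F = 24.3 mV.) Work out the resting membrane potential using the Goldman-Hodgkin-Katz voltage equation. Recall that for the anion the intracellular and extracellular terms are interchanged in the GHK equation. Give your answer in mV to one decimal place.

-69.4 mV

Vm = 24.3 · ln[(Σ P·[cation]ₒ + Σ P·[anion]ᵢ) / (Σ P·[cation]ᵢ + Σ P·[anion]ₒ)]
Numerator = 1×3.51 + 0.016×139 + 0.42×12.9 = 11.15
Denominator = 1×150 + 0.016×11.0 + 0.42×105 = 194.3
Vm = 24.3 · ln(0.057403) = 24.3 × (-2.8577) = -69.44 mV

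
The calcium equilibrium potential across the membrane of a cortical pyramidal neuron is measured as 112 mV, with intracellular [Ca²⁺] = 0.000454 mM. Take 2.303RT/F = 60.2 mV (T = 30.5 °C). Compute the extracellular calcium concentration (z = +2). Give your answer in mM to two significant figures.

2.4 mM

Nernst: E = (60.2/2) · log₁₀([out]/[in]), so log₁₀([out]/[in]) = 112.0 × 2 / 60.2 = 3.7209.
[out]/[in] = 10^(3.7209) = 5259.
[out] = 5259 × 0.000454 = 2.388 mM.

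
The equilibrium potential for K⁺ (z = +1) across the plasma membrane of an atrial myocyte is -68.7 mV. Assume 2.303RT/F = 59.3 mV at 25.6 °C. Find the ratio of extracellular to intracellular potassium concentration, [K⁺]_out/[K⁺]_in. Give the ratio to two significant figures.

0.069

log₁₀([out]/[in]) = E·z/(59.3) = -68.7 × 1 / 59.3 = -1.1585
[out]/[in] = 10^(-1.1585) = 0.06942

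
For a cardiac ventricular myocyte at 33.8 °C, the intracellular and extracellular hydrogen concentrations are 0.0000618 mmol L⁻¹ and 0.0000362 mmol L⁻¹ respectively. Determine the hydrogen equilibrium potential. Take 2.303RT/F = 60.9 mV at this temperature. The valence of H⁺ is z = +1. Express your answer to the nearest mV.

-14 mV

E = (60.9/z) · log₁₀([H⁺]_out/[H⁺]_in) with z = +1.
= (60.9/1) · log₁₀(0.0000362/0.0000618) = 60.90 · log₁₀(0.5858)
= 60.90 · (-0.2323) = -14.15 mV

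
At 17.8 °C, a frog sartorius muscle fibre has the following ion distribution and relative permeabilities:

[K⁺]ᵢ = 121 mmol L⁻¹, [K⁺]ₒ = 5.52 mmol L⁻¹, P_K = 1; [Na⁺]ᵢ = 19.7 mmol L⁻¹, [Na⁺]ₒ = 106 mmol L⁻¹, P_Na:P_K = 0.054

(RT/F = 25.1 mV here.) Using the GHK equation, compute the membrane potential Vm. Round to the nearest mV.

Vm = 25.1 · ln[(Σ P·[cation]ₒ + Σ P·[anion]ᵢ) / (Σ P·[cation]ᵢ + Σ P·[anion]ₒ)]
Numerator = 1×5.52 + 0.054×106 = 11.24
Denominator = 1×121 + 0.054×19.7 = 122.1
Vm = 25.1 · ln(0.092116) = 25.1 × (-2.3847) = -59.86 mV

-60 mV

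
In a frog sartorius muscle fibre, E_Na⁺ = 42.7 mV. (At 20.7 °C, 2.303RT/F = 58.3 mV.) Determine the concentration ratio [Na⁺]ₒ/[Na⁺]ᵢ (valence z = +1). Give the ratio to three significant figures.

5.40

log₁₀([out]/[in]) = E·z/(58.3) = 42.7 × 1 / 58.3 = 0.7324
[out]/[in] = 10^(0.7324) = 5.4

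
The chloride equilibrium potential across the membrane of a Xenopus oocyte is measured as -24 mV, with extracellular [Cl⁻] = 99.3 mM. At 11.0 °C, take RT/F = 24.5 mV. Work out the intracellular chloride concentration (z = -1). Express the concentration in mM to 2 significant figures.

37 mM

Nernst: E = (24.5/-1) · ln([out]/[in]), so ln([out]/[in]) = -24.0 × -1 / 24.5 = 0.9796.
[out]/[in] = e^(0.9796) = 2.663.
[in] = 99.3 / 2.663 = 37.28 mM.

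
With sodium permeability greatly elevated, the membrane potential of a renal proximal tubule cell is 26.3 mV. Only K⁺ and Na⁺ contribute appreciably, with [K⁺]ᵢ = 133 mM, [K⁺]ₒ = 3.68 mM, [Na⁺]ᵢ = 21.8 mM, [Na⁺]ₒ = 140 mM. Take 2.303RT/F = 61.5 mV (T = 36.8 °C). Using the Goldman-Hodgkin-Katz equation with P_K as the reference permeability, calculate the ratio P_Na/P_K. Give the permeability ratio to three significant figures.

4.32

Let α = P_Na/P_K. GHK: Vm = 61.5·log₁₀[(Kₒ + α·Naₒ)/(Kᵢ + α·Naᵢ)].
10^(Vm/61.5) = 10^(26.3/61.5) = 2.677
So 2.677·(Kᵢ + α·Naᵢ) = Kₒ + α·Naₒ → α = (2.677·133.0 − 3.68) / (140.0 − 2.677·21.8)
α = (356 − 3.68) / (140.0 − 58.36) = 352.4/81.64 = 4.316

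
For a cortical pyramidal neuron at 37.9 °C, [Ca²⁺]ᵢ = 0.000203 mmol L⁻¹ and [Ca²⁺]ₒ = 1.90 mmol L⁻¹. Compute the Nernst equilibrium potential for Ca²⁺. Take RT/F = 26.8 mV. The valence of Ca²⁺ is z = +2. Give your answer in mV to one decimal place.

122.5 mV

E = (26.8/z) · ln([Ca²⁺]_out/[Ca²⁺]_in) with z = +2.
= (26.8/2) · ln(1.90/0.000203) = 13.40 · ln(9360)
= 13.40 · (9.1442) = 122.53 mV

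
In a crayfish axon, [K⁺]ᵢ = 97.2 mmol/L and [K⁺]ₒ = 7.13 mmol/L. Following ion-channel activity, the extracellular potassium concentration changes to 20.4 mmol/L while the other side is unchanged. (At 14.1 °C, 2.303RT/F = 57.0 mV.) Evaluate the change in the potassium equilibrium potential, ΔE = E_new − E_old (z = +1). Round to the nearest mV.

26 mV

E_old = (57.0/1)·log₁₀(7.13/97.2) = -64.67 mV
E_new = (57.0/1)·log₁₀(20.4/97.2) = -38.65 mV
ΔE = -38.65 − (-64.67) = 26.02 mV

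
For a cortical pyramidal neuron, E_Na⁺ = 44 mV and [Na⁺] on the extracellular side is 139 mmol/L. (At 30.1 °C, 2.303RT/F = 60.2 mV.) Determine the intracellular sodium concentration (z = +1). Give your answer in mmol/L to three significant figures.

25.8 mmol/L

Nernst: E = (60.2/1) · log₁₀([out]/[in]), so log₁₀([out]/[in]) = 44.0 × 1 / 60.2 = 0.7309.
[out]/[in] = 10^(0.7309) = 5.381.
[in] = 139 / 5.381 = 25.83 mmol/L.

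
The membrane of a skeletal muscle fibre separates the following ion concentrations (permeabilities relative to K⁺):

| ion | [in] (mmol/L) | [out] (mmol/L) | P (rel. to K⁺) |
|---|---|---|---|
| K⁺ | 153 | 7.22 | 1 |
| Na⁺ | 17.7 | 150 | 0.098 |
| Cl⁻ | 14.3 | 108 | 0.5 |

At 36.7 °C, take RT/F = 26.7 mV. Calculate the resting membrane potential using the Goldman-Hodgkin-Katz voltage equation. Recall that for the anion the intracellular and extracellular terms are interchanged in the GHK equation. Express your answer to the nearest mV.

-53 mV

Vm = 26.7 · ln[(Σ P·[cation]ₒ + Σ P·[anion]ᵢ) / (Σ P·[cation]ᵢ + Σ P·[anion]ₒ)]
Numerator = 1×7.22 + 0.098×150 + 0.5×14.3 = 29.07
Denominator = 1×153 + 0.098×17.7 + 0.5×108 = 208.7
Vm = 26.7 · ln(0.13927) = 26.7 × (-1.9714) = -52.64 mV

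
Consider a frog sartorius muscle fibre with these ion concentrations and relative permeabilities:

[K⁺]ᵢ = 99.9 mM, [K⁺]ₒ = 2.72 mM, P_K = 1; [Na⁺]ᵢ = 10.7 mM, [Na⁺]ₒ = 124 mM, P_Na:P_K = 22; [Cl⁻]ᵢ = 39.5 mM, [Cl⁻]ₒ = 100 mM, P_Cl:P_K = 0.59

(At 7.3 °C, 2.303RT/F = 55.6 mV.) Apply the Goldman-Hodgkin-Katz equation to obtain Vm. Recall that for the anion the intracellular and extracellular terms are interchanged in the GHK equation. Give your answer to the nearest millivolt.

Vm = 55.6 · log₁₀[(Σ P·[cation]ₒ + Σ P·[anion]ᵢ) / (Σ P·[cation]ᵢ + Σ P·[anion]ₒ)]
Numerator = 1×2.72 + 22×124 + 0.59×39.5 = 2754
Denominator = 1×99.9 + 22×10.7 + 0.59×100 = 394.3
Vm = 55.6 · log₁₀(6.9846) = 55.6 × (0.8441) = 46.93 mV

47 mV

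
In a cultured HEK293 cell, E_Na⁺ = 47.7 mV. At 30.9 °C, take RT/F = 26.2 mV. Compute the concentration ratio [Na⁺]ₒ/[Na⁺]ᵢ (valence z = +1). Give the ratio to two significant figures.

ln([out]/[in]) = E·z/(26.2) = 47.7 × 1 / 26.2 = 1.8206
[out]/[in] = e^(1.8206) = 6.176

6.2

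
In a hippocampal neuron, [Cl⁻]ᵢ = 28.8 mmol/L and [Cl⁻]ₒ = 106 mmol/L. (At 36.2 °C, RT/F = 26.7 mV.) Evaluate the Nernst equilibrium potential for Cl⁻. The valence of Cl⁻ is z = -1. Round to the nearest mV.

E = (26.7/z) · ln([Cl⁻]_out/[Cl⁻]_in) with z = -1.
For an anion, dividing by z = -1 reverses the sign.
= (26.7/-1) · ln(106/28.8) = -26.70 · ln(3.681)
= -26.70 · (1.3031) = -34.79 mV

-35 mV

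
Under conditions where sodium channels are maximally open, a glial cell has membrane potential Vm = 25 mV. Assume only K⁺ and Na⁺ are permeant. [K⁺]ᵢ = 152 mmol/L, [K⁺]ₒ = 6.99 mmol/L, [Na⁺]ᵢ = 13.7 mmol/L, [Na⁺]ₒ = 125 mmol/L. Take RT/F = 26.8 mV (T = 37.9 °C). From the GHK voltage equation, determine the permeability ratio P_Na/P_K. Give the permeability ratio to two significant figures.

4.2

Let α = P_Na/P_K. GHK: Vm = 26.8·ln[(Kₒ + α·Naₒ)/(Kᵢ + α·Naᵢ)].
e^(Vm/26.8) = e^(25.0/26.8) = 2.5417
So 2.5417·(Kᵢ + α·Naᵢ) = Kₒ + α·Naₒ → α = (2.5417·152.0 − 6.99) / (125.0 − 2.5417·13.7)
α = (386.3 − 6.99) / (125.0 − 34.82) = 379.3/90.18 = 4.207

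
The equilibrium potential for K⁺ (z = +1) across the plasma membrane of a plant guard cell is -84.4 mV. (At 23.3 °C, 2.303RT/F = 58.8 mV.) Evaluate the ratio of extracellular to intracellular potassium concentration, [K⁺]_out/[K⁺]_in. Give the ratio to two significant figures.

0.037

log₁₀([out]/[in]) = E·z/(58.8) = -84.4 × 1 / 58.8 = -1.4354
[out]/[in] = 10^(-1.4354) = 0.0367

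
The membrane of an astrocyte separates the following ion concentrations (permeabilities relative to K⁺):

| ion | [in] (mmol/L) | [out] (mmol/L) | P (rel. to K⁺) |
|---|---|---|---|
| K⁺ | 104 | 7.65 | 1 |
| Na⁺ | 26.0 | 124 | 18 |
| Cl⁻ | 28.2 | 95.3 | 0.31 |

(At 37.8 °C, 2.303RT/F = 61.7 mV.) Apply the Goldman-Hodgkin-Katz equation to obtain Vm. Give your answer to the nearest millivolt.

35 mV

Vm = 61.7 · log₁₀[(Σ P·[cation]ₒ + Σ P·[anion]ᵢ) / (Σ P·[cation]ᵢ + Σ P·[anion]ₒ)]
Numerator = 1×7.65 + 18×124 + 0.31×28.2 = 2248
Denominator = 1×104 + 18×26.0 + 0.31×95.3 = 601.5
Vm = 61.7 · log₁₀(3.7377) = 61.7 × (0.5726) = 35.33 mV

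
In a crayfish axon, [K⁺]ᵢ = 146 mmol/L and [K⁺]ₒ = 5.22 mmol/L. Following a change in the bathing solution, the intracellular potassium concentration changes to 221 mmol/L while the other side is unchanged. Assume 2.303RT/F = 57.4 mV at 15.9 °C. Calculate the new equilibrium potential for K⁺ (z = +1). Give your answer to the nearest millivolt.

-93 mV

After the shift: [K⁺]_out = 5.22, [K⁺]_in = 221 mmol/L.
E_new = (57.4/1)·log₁₀(5.22/221) = 57.40 · (-1.6267) = -93.37 mV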